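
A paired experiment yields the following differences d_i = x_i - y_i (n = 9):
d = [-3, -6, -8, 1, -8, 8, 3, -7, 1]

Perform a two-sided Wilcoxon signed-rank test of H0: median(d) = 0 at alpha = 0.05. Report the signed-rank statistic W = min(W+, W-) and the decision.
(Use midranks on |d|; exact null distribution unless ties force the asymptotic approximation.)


Step 1: Drop any zero differences (none here) and take |d_i|.
|d| = [3, 6, 8, 1, 8, 8, 3, 7, 1]
Step 2: Midrank |d_i| (ties get averaged ranks).
ranks: |3|->3.5, |6|->5, |8|->8, |1|->1.5, |8|->8, |8|->8, |3|->3.5, |7|->6, |1|->1.5
Step 3: Attach original signs; sum ranks with positive sign and with negative sign.
W+ = 1.5 + 8 + 3.5 + 1.5 = 14.5
W- = 3.5 + 5 + 8 + 8 + 6 = 30.5
(Check: W+ + W- = 45 should equal n(n+1)/2 = 45.)
Step 4: Test statistic W = min(W+, W-) = 14.5.
Step 5: Ties in |d|, so use the tie-corrected normal approximation.
        E[W] = n(n+1)/4 = 9*10/4 = 22.5.
        Tie groups: |d|=1 (t=2), |d|=3 (t=2), |d|=8 (t=3); sum(t^3 - t) = 36.
        Var[W] = n(n+1)(2n+1)/24 - sum(t^3-t)/48 = 1710/24 - 36/48 = 70.5.
        z = (W - E[W]) / sqrt(Var[W]) = (14.5 - 22.5) / 8.3964 = -0.9528.
        Two-sided p = 2*Phi(z) = 0.340698.
Step 6: alpha = 0.05. fail to reject H0.

W+ = 14.5, W- = 30.5, W = min = 14.5, p = 0.340698, fail to reject H0.


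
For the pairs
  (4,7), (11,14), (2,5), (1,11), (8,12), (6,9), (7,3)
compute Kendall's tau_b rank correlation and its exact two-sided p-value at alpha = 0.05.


Step 1: Enumerate the 21 unordered pairs (i,j) with i<j and classify each by sign(x_j-x_i) * sign(y_j-y_i).
  (1,2):dx=+7,dy=+7->C; (1,3):dx=-2,dy=-2->C; (1,4):dx=-3,dy=+4->D; (1,5):dx=+4,dy=+5->C
  (1,6):dx=+2,dy=+2->C; (1,7):dx=+3,dy=-4->D; (2,3):dx=-9,dy=-9->C; (2,4):dx=-10,dy=-3->C
  (2,5):dx=-3,dy=-2->C; (2,6):dx=-5,dy=-5->C; (2,7):dx=-4,dy=-11->C; (3,4):dx=-1,dy=+6->D
  (3,5):dx=+6,dy=+7->C; (3,6):dx=+4,dy=+4->C; (3,7):dx=+5,dy=-2->D; (4,5):dx=+7,dy=+1->C
  (4,6):dx=+5,dy=-2->D; (4,7):dx=+6,dy=-8->D; (5,6):dx=-2,dy=-3->C; (5,7):dx=-1,dy=-9->C
  (6,7):dx=+1,dy=-6->D
Step 2: C = 14, D = 7, total pairs = 21.
Step 3: tau = (C - D)/(n(n-1)/2) = (14 - 7)/21 = 0.333333.
Step 4: Exact two-sided p-value (enumerate n! = 5040 permutations of y under H0): p = 0.381349.
Step 5: alpha = 0.05. fail to reject H0.

tau_b = 0.3333 (C=14, D=7), p = 0.381349, fail to reject H0.


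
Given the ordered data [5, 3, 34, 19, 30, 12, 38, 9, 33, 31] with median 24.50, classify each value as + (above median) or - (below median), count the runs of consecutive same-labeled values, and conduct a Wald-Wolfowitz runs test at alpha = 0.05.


Step 1: Compute median = 24.50; label A = above, B = below.
Labels in order: BBABABABAA  (n_A = 5, n_B = 5)
Step 2: Count runs R = 8.
Step 3: Under H0 (random ordering), E[R] = 2*n_A*n_B/(n_A+n_B) + 1 = 2*5*5/10 + 1 = 6.0000.
        Var[R] = 2*n_A*n_B*(2*n_A*n_B - n_A - n_B) / ((n_A+n_B)^2 * (n_A+n_B-1)) = 2000/900 = 2.2222.
        SD[R] = 1.4907.
Step 4: Continuity-corrected z = (R - 0.5 - E[R]) / SD[R] = (8 - 0.5 - 6.0000) / 1.4907 = 1.0062.
Step 5: Two-sided p-value via normal approximation = 2*(1 - Phi(|z|)) = 0.314305.
Step 6: alpha = 0.05. fail to reject H0.

R = 8, z = 1.0062, p = 0.314305, fail to reject H0.


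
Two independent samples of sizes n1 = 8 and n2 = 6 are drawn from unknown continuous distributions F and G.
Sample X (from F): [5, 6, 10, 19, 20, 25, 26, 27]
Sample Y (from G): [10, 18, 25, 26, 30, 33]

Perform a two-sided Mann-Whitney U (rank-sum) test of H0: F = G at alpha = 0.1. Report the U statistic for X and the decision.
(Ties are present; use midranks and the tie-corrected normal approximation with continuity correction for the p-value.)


Step 1: Combine and sort all 14 observations; assign midranks.
sorted (value, group): (5,X), (6,X), (10,X), (10,Y), (18,Y), (19,X), (20,X), (25,X), (25,Y), (26,X), (26,Y), (27,X), (30,Y), (33,Y)
ranks: 5->1, 6->2, 10->3.5, 10->3.5, 18->5, 19->6, 20->7, 25->8.5, 25->8.5, 26->10.5, 26->10.5, 27->12, 30->13, 33->14
Step 2: Rank sum for X: R1 = 1 + 2 + 3.5 + 6 + 7 + 8.5 + 10.5 + 12 = 50.5.
Step 3: U_X = R1 - n1(n1+1)/2 = 50.5 - 8*9/2 = 50.5 - 36 = 14.5.
       U_Y = n1*n2 - U_X = 48 - 14.5 = 33.5.
Step 4: Ties are present, so use the tie-corrected normal approximation (with continuity correction) for the p-value.
Step 5: p-value = 0.243718; compare to alpha = 0.1. fail to reject H0.

U_X = 14.5, p = 0.243718, fail to reject H0 at alpha = 0.1.


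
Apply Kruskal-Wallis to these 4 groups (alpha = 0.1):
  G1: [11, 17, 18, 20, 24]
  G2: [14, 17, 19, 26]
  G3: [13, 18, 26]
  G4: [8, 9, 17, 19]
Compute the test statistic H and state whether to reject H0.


Step 1: Combine all N = 16 observations and assign midranks.
sorted (value, group, rank): (8,G4,1), (9,G4,2), (11,G1,3), (13,G3,4), (14,G2,5), (17,G1,7), (17,G2,7), (17,G4,7), (18,G1,9.5), (18,G3,9.5), (19,G2,11.5), (19,G4,11.5), (20,G1,13), (24,G1,14), (26,G2,15.5), (26,G3,15.5)
Step 2: Sum ranks within each group.
R_1 = 46.5 (n_1 = 5)
R_2 = 39 (n_2 = 4)
R_3 = 29 (n_3 = 3)
R_4 = 21.5 (n_4 = 4)
Step 3: H = 12/(N(N+1)) * sum(R_i^2/n_i) - 3(N+1)
     = 12/(16*17) * (46.5^2/5 + 39^2/4 + 29^2/3 + 21.5^2/4) - 3*17
     = 0.044118 * 1208.6 - 51
     = 2.320404.
Step 4: Ties present; correction factor C = 1 - 42/(16^3 - 16) = 0.989706. Corrected H = 2.320404 / 0.989706 = 2.344539.
Step 5: Under H0, H ~ chi^2(3); p-value = 0.504042.
Step 6: alpha = 0.1. fail to reject H0.

H = 2.3445, df = 3, p = 0.504042, fail to reject H0.


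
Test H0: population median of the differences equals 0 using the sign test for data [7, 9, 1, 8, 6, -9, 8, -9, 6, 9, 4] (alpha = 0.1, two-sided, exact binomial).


Step 1: Discard zero differences. Original n = 11; n_eff = number of nonzero differences = 11.
Nonzero differences (with sign): +7, +9, +1, +8, +6, -9, +8, -9, +6, +9, +4
Step 2: Count signs: positive = 9, negative = 2.
Step 3: Under H0: P(positive) = 0.5, so the number of positives S ~ Bin(11, 0.5).
Step 4: Two-sided exact p-value = sum of Bin(11,0.5) probabilities at or below the observed probability = 0.065430.
Step 5: alpha = 0.1. reject H0.

n_eff = 11, pos = 9, neg = 2, p = 0.065430, reject H0.


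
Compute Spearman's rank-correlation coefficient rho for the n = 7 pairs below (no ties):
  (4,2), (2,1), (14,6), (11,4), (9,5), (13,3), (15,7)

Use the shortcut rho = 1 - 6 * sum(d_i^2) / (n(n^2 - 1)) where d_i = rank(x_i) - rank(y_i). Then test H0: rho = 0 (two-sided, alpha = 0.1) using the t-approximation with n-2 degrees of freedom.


Step 1: Rank x and y separately (midranks; no ties here).
rank(x): 4->2, 2->1, 14->6, 11->4, 9->3, 13->5, 15->7
rank(y): 2->2, 1->1, 6->6, 4->4, 5->5, 3->3, 7->7
Step 2: d_i = R_x(i) - R_y(i); compute d_i^2.
  (2-2)^2=0, (1-1)^2=0, (6-6)^2=0, (4-4)^2=0, (3-5)^2=4, (5-3)^2=4, (7-7)^2=0
sum(d^2) = 8.
Step 3: rho = 1 - 6*8 / (7*(7^2 - 1)) = 1 - 48/336 = 0.857143.
Step 4: Under H0, t = rho * sqrt((n-2)/(1-rho^2)) = 3.7210 ~ t(5).
Step 5: Two-sided p-value from the t-distribution with 5 df = 0.013697.
Step 6: alpha = 0.1. reject H0.

rho = 0.8571, p = 0.013697, reject H0 at alpha = 0.1.


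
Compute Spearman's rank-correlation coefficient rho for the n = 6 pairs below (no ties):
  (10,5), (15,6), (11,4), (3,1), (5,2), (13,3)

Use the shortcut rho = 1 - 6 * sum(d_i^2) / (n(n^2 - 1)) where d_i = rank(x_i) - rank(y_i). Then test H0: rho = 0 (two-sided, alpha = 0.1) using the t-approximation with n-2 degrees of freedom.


Step 1: Rank x and y separately (midranks; no ties here).
rank(x): 10->3, 15->6, 11->4, 3->1, 5->2, 13->5
rank(y): 5->5, 6->6, 4->4, 1->1, 2->2, 3->3
Step 2: d_i = R_x(i) - R_y(i); compute d_i^2.
  (3-5)^2=4, (6-6)^2=0, (4-4)^2=0, (1-1)^2=0, (2-2)^2=0, (5-3)^2=4
sum(d^2) = 8.
Step 3: rho = 1 - 6*8 / (6*(6^2 - 1)) = 1 - 48/210 = 0.771429.
Step 4: Under H0, t = rho * sqrt((n-2)/(1-rho^2)) = 2.4247 ~ t(4).
Step 5: Two-sided p-value from the t-distribution with 4 df = 0.072397.
Step 6: alpha = 0.1. reject H0.

rho = 0.7714, p = 0.072397, reject H0 at alpha = 0.1.


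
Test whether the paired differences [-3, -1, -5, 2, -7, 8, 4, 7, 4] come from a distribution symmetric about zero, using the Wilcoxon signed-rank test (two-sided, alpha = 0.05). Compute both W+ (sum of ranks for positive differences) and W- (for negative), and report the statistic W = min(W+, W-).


Step 1: Drop any zero differences (none here) and take |d_i|.
|d| = [3, 1, 5, 2, 7, 8, 4, 7, 4]
Step 2: Midrank |d_i| (ties get averaged ranks).
ranks: |3|->3, |1|->1, |5|->6, |2|->2, |7|->7.5, |8|->9, |4|->4.5, |7|->7.5, |4|->4.5
Step 3: Attach original signs; sum ranks with positive sign and with negative sign.
W+ = 2 + 9 + 4.5 + 7.5 + 4.5 = 27.5
W- = 3 + 1 + 6 + 7.5 = 17.5
(Check: W+ + W- = 45 should equal n(n+1)/2 = 45.)
Step 4: Test statistic W = min(W+, W-) = 17.5.
Step 5: Ties in |d|, so use the tie-corrected normal approximation.
        E[W] = n(n+1)/4 = 9*10/4 = 22.5.
        Tie groups: |d|=4 (t=2), |d|=7 (t=2); sum(t^3 - t) = 12.
        Var[W] = n(n+1)(2n+1)/24 - sum(t^3-t)/48 = 1710/24 - 12/48 = 71.
        z = (W - E[W]) / sqrt(Var[W]) = (17.5 - 22.5) / 8.4261 = -0.5934.
        Two-sided p = 2*Phi(z) = 0.552920.
Step 6: alpha = 0.05. fail to reject H0.

W+ = 27.5, W- = 17.5, W = min = 17.5, p = 0.552920, fail to reject H0.


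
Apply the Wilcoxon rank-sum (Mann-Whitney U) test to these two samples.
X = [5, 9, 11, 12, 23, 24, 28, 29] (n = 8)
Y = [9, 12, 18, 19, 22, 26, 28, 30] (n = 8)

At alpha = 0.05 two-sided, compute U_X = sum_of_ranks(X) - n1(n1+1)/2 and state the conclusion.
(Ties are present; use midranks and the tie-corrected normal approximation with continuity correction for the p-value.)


Step 1: Combine and sort all 16 observations; assign midranks.
sorted (value, group): (5,X), (9,X), (9,Y), (11,X), (12,X), (12,Y), (18,Y), (19,Y), (22,Y), (23,X), (24,X), (26,Y), (28,X), (28,Y), (29,X), (30,Y)
ranks: 5->1, 9->2.5, 9->2.5, 11->4, 12->5.5, 12->5.5, 18->7, 19->8, 22->9, 23->10, 24->11, 26->12, 28->13.5, 28->13.5, 29->15, 30->16
Step 2: Rank sum for X: R1 = 1 + 2.5 + 4 + 5.5 + 10 + 11 + 13.5 + 15 = 62.5.
Step 3: U_X = R1 - n1(n1+1)/2 = 62.5 - 8*9/2 = 62.5 - 36 = 26.5.
       U_Y = n1*n2 - U_X = 64 - 26.5 = 37.5.
Step 4: Ties are present, so use the tie-corrected normal approximation (with continuity correction) for the p-value.
Step 5: p-value = 0.598703; compare to alpha = 0.05. fail to reject H0.

U_X = 26.5, p = 0.598703, fail to reject H0 at alpha = 0.05.


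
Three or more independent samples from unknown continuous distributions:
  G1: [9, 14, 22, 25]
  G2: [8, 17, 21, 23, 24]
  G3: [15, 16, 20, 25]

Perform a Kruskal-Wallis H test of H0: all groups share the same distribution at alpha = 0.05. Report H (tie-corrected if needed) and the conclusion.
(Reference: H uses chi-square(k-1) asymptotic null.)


Step 1: Combine all N = 13 observations and assign midranks.
sorted (value, group, rank): (8,G2,1), (9,G1,2), (14,G1,3), (15,G3,4), (16,G3,5), (17,G2,6), (20,G3,7), (21,G2,8), (22,G1,9), (23,G2,10), (24,G2,11), (25,G1,12.5), (25,G3,12.5)
Step 2: Sum ranks within each group.
R_1 = 26.5 (n_1 = 4)
R_2 = 36 (n_2 = 5)
R_3 = 28.5 (n_3 = 4)
Step 3: H = 12/(N(N+1)) * sum(R_i^2/n_i) - 3(N+1)
     = 12/(13*14) * (26.5^2/4 + 36^2/5 + 28.5^2/4) - 3*14
     = 0.065934 * 637.825 - 42
     = 0.054396.
Step 4: Ties present; correction factor C = 1 - 6/(13^3 - 13) = 0.997253. Corrected H = 0.054396 / 0.997253 = 0.054545.
Step 5: Under H0, H ~ chi^2(2); p-value = 0.973096.
Step 6: alpha = 0.05. fail to reject H0.

H = 0.0545, df = 2, p = 0.973096, fail to reject H0.


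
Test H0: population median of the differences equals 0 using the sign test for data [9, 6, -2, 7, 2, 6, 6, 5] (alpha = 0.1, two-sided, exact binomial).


Step 1: Discard zero differences. Original n = 8; n_eff = number of nonzero differences = 8.
Nonzero differences (with sign): +9, +6, -2, +7, +2, +6, +6, +5
Step 2: Count signs: positive = 7, negative = 1.
Step 3: Under H0: P(positive) = 0.5, so the number of positives S ~ Bin(8, 0.5).
Step 4: Two-sided exact p-value = sum of Bin(8,0.5) probabilities at or below the observed probability = 0.070312.
Step 5: alpha = 0.1. reject H0.

n_eff = 8, pos = 7, neg = 1, p = 0.070312, reject H0.


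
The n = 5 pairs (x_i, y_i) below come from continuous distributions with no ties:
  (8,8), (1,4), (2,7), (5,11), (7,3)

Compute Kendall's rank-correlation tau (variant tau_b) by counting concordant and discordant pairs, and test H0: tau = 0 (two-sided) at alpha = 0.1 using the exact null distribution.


Step 1: Enumerate the 10 unordered pairs (i,j) with i<j and classify each by sign(x_j-x_i) * sign(y_j-y_i).
  (1,2):dx=-7,dy=-4->C; (1,3):dx=-6,dy=-1->C; (1,4):dx=-3,dy=+3->D; (1,5):dx=-1,dy=-5->C
  (2,3):dx=+1,dy=+3->C; (2,4):dx=+4,dy=+7->C; (2,5):dx=+6,dy=-1->D; (3,4):dx=+3,dy=+4->C
  (3,5):dx=+5,dy=-4->D; (4,5):dx=+2,dy=-8->D
Step 2: C = 6, D = 4, total pairs = 10.
Step 3: tau = (C - D)/(n(n-1)/2) = (6 - 4)/10 = 0.200000.
Step 4: Exact two-sided p-value (enumerate n! = 120 permutations of y under H0): p = 0.816667.
Step 5: alpha = 0.1. fail to reject H0.

tau_b = 0.2000 (C=6, D=4), p = 0.816667, fail to reject H0.


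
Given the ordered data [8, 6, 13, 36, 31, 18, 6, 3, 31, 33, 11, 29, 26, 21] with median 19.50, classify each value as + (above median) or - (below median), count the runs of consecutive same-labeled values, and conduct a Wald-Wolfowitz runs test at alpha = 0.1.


Step 1: Compute median = 19.50; label A = above, B = below.
Labels in order: BBBAABBBAABAAA  (n_A = 7, n_B = 7)
Step 2: Count runs R = 6.
Step 3: Under H0 (random ordering), E[R] = 2*n_A*n_B/(n_A+n_B) + 1 = 2*7*7/14 + 1 = 8.0000.
        Var[R] = 2*n_A*n_B*(2*n_A*n_B - n_A - n_B) / ((n_A+n_B)^2 * (n_A+n_B-1)) = 8232/2548 = 3.2308.
        SD[R] = 1.7974.
Step 4: Continuity-corrected z = (R + 0.5 - E[R]) / SD[R] = (6 + 0.5 - 8.0000) / 1.7974 = -0.8345.
Step 5: Two-sided p-value via normal approximation = 2*(1 - Phi(|z|)) = 0.403986.
Step 6: alpha = 0.1. fail to reject H0.

R = 6, z = -0.8345, p = 0.403986, fail to reject H0.


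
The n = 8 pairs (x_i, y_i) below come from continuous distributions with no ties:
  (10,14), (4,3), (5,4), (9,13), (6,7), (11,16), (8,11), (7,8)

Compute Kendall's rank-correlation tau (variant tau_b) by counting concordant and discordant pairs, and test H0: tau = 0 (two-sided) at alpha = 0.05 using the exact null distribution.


Step 1: Enumerate the 28 unordered pairs (i,j) with i<j and classify each by sign(x_j-x_i) * sign(y_j-y_i).
  (1,2):dx=-6,dy=-11->C; (1,3):dx=-5,dy=-10->C; (1,4):dx=-1,dy=-1->C; (1,5):dx=-4,dy=-7->C
  (1,6):dx=+1,dy=+2->C; (1,7):dx=-2,dy=-3->C; (1,8):dx=-3,dy=-6->C; (2,3):dx=+1,dy=+1->C
  (2,4):dx=+5,dy=+10->C; (2,5):dx=+2,dy=+4->C; (2,6):dx=+7,dy=+13->C; (2,7):dx=+4,dy=+8->C
  (2,8):dx=+3,dy=+5->C; (3,4):dx=+4,dy=+9->C; (3,5):dx=+1,dy=+3->C; (3,6):dx=+6,dy=+12->C
  (3,7):dx=+3,dy=+7->C; (3,8):dx=+2,dy=+4->C; (4,5):dx=-3,dy=-6->C; (4,6):dx=+2,dy=+3->C
  (4,7):dx=-1,dy=-2->C; (4,8):dx=-2,dy=-5->C; (5,6):dx=+5,dy=+9->C; (5,7):dx=+2,dy=+4->C
  (5,8):dx=+1,dy=+1->C; (6,7):dx=-3,dy=-5->C; (6,8):dx=-4,dy=-8->C; (7,8):dx=-1,dy=-3->C
Step 2: C = 28, D = 0, total pairs = 28.
Step 3: tau = (C - D)/(n(n-1)/2) = (28 - 0)/28 = 1.000000.
Step 4: Exact two-sided p-value (enumerate n! = 40320 permutations of y under H0): p = 0.000050.
Step 5: alpha = 0.05. reject H0.

tau_b = 1.0000 (C=28, D=0), p = 0.000050, reject H0.


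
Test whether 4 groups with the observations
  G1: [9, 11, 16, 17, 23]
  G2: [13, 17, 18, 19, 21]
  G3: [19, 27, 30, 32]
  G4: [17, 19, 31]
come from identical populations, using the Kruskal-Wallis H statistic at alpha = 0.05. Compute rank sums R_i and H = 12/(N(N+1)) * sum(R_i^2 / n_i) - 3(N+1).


Step 1: Combine all N = 17 observations and assign midranks.
sorted (value, group, rank): (9,G1,1), (11,G1,2), (13,G2,3), (16,G1,4), (17,G1,6), (17,G2,6), (17,G4,6), (18,G2,8), (19,G2,10), (19,G3,10), (19,G4,10), (21,G2,12), (23,G1,13), (27,G3,14), (30,G3,15), (31,G4,16), (32,G3,17)
Step 2: Sum ranks within each group.
R_1 = 26 (n_1 = 5)
R_2 = 39 (n_2 = 5)
R_3 = 56 (n_3 = 4)
R_4 = 32 (n_4 = 3)
Step 3: H = 12/(N(N+1)) * sum(R_i^2/n_i) - 3(N+1)
     = 12/(17*18) * (26^2/5 + 39^2/5 + 56^2/4 + 32^2/3) - 3*18
     = 0.039216 * 1564.73 - 54
     = 7.362092.
Step 4: Ties present; correction factor C = 1 - 48/(17^3 - 17) = 0.990196. Corrected H = 7.362092 / 0.990196 = 7.434983.
Step 5: Under H0, H ~ chi^2(3); p-value = 0.059253.
Step 6: alpha = 0.05. fail to reject H0.

H = 7.4350, df = 3, p = 0.059253, fail to reject H0.


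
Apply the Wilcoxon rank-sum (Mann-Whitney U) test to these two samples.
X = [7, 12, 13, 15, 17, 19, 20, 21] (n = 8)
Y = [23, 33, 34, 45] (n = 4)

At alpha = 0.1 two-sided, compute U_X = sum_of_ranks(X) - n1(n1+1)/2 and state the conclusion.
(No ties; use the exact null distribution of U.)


Step 1: Combine and sort all 12 observations; assign midranks.
sorted (value, group): (7,X), (12,X), (13,X), (15,X), (17,X), (19,X), (20,X), (21,X), (23,Y), (33,Y), (34,Y), (45,Y)
ranks: 7->1, 12->2, 13->3, 15->4, 17->5, 19->6, 20->7, 21->8, 23->9, 33->10, 34->11, 45->12
Step 2: Rank sum for X: R1 = 1 + 2 + 3 + 4 + 5 + 6 + 7 + 8 = 36.
Step 3: U_X = R1 - n1(n1+1)/2 = 36 - 8*9/2 = 36 - 36 = 0.
       U_Y = n1*n2 - U_X = 32 - 0 = 32.
Step 4: No ties, so the exact null distribution of U (based on enumerating the C(12,8) = 495 equally likely rank assignments) gives the two-sided p-value.
Step 5: p-value = 0.004040; compare to alpha = 0.1. reject H0.

U_X = 0, p = 0.004040, reject H0 at alpha = 0.1.


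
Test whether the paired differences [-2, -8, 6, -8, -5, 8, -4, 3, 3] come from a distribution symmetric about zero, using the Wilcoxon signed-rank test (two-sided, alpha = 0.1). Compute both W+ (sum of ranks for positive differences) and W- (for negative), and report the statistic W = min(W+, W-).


Step 1: Drop any zero differences (none here) and take |d_i|.
|d| = [2, 8, 6, 8, 5, 8, 4, 3, 3]
Step 2: Midrank |d_i| (ties get averaged ranks).
ranks: |2|->1, |8|->8, |6|->6, |8|->8, |5|->5, |8|->8, |4|->4, |3|->2.5, |3|->2.5
Step 3: Attach original signs; sum ranks with positive sign and with negative sign.
W+ = 6 + 8 + 2.5 + 2.5 = 19
W- = 1 + 8 + 8 + 5 + 4 = 26
(Check: W+ + W- = 45 should equal n(n+1)/2 = 45.)
Step 4: Test statistic W = min(W+, W-) = 19.
Step 5: Ties in |d|, so use the tie-corrected normal approximation.
        E[W] = n(n+1)/4 = 9*10/4 = 22.5.
        Tie groups: |d|=3 (t=2), |d|=8 (t=3); sum(t^3 - t) = 30.
        Var[W] = n(n+1)(2n+1)/24 - sum(t^3-t)/48 = 1710/24 - 30/48 = 70.625.
        z = (W - E[W]) / sqrt(Var[W]) = (19 - 22.5) / 8.4039 = -0.4165.
        Two-sided p = 2*Phi(z) = 0.677063.
Step 6: alpha = 0.1. fail to reject H0.

W+ = 19, W- = 26, W = min = 19, p = 0.677063, fail to reject H0.


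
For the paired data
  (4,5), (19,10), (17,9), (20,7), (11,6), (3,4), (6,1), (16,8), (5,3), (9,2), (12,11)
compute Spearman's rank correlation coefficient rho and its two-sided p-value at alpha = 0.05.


Step 1: Rank x and y separately (midranks; no ties here).
rank(x): 4->2, 19->10, 17->9, 20->11, 11->6, 3->1, 6->4, 16->8, 5->3, 9->5, 12->7
rank(y): 5->5, 10->10, 9->9, 7->7, 6->6, 4->4, 1->1, 8->8, 3->3, 2->2, 11->11
Step 2: d_i = R_x(i) - R_y(i); compute d_i^2.
  (2-5)^2=9, (10-10)^2=0, (9-9)^2=0, (11-7)^2=16, (6-6)^2=0, (1-4)^2=9, (4-1)^2=9, (8-8)^2=0, (3-3)^2=0, (5-2)^2=9, (7-11)^2=16
sum(d^2) = 68.
Step 3: rho = 1 - 6*68 / (11*(11^2 - 1)) = 1 - 408/1320 = 0.690909.
Step 4: Under H0, t = rho * sqrt((n-2)/(1-rho^2)) = 2.8671 ~ t(9).
Step 5: Two-sided p-value from the t-distribution with 9 df = 0.018565.
Step 6: alpha = 0.05. reject H0.

rho = 0.6909, p = 0.018565, reject H0 at alpha = 0.05.


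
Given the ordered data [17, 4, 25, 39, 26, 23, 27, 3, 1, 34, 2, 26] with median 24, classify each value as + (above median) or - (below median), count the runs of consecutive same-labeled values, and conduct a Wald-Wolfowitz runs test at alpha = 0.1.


Step 1: Compute median = 24; label A = above, B = below.
Labels in order: BBAAABABBABA  (n_A = 6, n_B = 6)
Step 2: Count runs R = 8.
Step 3: Under H0 (random ordering), E[R] = 2*n_A*n_B/(n_A+n_B) + 1 = 2*6*6/12 + 1 = 7.0000.
        Var[R] = 2*n_A*n_B*(2*n_A*n_B - n_A - n_B) / ((n_A+n_B)^2 * (n_A+n_B-1)) = 4320/1584 = 2.7273.
        SD[R] = 1.6514.
Step 4: Continuity-corrected z = (R - 0.5 - E[R]) / SD[R] = (8 - 0.5 - 7.0000) / 1.6514 = 0.3028.
Step 5: Two-sided p-value via normal approximation = 2*(1 - Phi(|z|)) = 0.762069.
Step 6: alpha = 0.1. fail to reject H0.

R = 8, z = 0.3028, p = 0.762069, fail to reject H0.


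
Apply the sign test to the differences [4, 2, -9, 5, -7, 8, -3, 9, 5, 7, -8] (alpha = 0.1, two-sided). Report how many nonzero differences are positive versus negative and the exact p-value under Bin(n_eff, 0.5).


Step 1: Discard zero differences. Original n = 11; n_eff = number of nonzero differences = 11.
Nonzero differences (with sign): +4, +2, -9, +5, -7, +8, -3, +9, +5, +7, -8
Step 2: Count signs: positive = 7, negative = 4.
Step 3: Under H0: P(positive) = 0.5, so the number of positives S ~ Bin(11, 0.5).
Step 4: Two-sided exact p-value = sum of Bin(11,0.5) probabilities at or below the observed probability = 0.548828.
Step 5: alpha = 0.1. fail to reject H0.

n_eff = 11, pos = 7, neg = 4, p = 0.548828, fail to reject H0.


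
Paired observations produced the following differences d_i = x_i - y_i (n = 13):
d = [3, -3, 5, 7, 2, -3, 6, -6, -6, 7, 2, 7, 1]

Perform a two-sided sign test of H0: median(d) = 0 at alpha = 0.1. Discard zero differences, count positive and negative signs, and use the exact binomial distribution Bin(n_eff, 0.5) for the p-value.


Step 1: Discard zero differences. Original n = 13; n_eff = number of nonzero differences = 13.
Nonzero differences (with sign): +3, -3, +5, +7, +2, -3, +6, -6, -6, +7, +2, +7, +1
Step 2: Count signs: positive = 9, negative = 4.
Step 3: Under H0: P(positive) = 0.5, so the number of positives S ~ Bin(13, 0.5).
Step 4: Two-sided exact p-value = sum of Bin(13,0.5) probabilities at or below the observed probability = 0.266846.
Step 5: alpha = 0.1. fail to reject H0.

n_eff = 13, pos = 9, neg = 4, p = 0.266846, fail to reject H0.


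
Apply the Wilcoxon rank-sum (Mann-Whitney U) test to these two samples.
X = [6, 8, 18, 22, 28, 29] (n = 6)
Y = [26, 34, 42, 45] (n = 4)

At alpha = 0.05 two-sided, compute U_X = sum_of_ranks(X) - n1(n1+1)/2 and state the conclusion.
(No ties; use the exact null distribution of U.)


Step 1: Combine and sort all 10 observations; assign midranks.
sorted (value, group): (6,X), (8,X), (18,X), (22,X), (26,Y), (28,X), (29,X), (34,Y), (42,Y), (45,Y)
ranks: 6->1, 8->2, 18->3, 22->4, 26->5, 28->6, 29->7, 34->8, 42->9, 45->10
Step 2: Rank sum for X: R1 = 1 + 2 + 3 + 4 + 6 + 7 = 23.
Step 3: U_X = R1 - n1(n1+1)/2 = 23 - 6*7/2 = 23 - 21 = 2.
       U_Y = n1*n2 - U_X = 24 - 2 = 22.
Step 4: No ties, so the exact null distribution of U (based on enumerating the C(10,6) = 210 equally likely rank assignments) gives the two-sided p-value.
Step 5: p-value = 0.038095; compare to alpha = 0.05. reject H0.

U_X = 2, p = 0.038095, reject H0 at alpha = 0.05.


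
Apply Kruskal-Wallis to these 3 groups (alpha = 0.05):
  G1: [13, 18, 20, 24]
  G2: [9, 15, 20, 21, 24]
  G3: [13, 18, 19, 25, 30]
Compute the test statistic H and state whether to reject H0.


Step 1: Combine all N = 14 observations and assign midranks.
sorted (value, group, rank): (9,G2,1), (13,G1,2.5), (13,G3,2.5), (15,G2,4), (18,G1,5.5), (18,G3,5.5), (19,G3,7), (20,G1,8.5), (20,G2,8.5), (21,G2,10), (24,G1,11.5), (24,G2,11.5), (25,G3,13), (30,G3,14)
Step 2: Sum ranks within each group.
R_1 = 28 (n_1 = 4)
R_2 = 35 (n_2 = 5)
R_3 = 42 (n_3 = 5)
Step 3: H = 12/(N(N+1)) * sum(R_i^2/n_i) - 3(N+1)
     = 12/(14*15) * (28^2/4 + 35^2/5 + 42^2/5) - 3*15
     = 0.057143 * 793.8 - 45
     = 0.360000.
Step 4: Ties present; correction factor C = 1 - 24/(14^3 - 14) = 0.991209. Corrected H = 0.360000 / 0.991209 = 0.363193.
Step 5: Under H0, H ~ chi^2(2); p-value = 0.833938.
Step 6: alpha = 0.05. fail to reject H0.

H = 0.3632, df = 2, p = 0.833938, fail to reject H0.


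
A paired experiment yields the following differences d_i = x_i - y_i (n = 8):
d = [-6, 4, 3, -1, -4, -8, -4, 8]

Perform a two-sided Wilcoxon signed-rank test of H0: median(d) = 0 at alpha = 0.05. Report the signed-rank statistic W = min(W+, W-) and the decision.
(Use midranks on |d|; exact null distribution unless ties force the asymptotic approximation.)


Step 1: Drop any zero differences (none here) and take |d_i|.
|d| = [6, 4, 3, 1, 4, 8, 4, 8]
Step 2: Midrank |d_i| (ties get averaged ranks).
ranks: |6|->6, |4|->4, |3|->2, |1|->1, |4|->4, |8|->7.5, |4|->4, |8|->7.5
Step 3: Attach original signs; sum ranks with positive sign and with negative sign.
W+ = 4 + 2 + 7.5 = 13.5
W- = 6 + 1 + 4 + 7.5 + 4 = 22.5
(Check: W+ + W- = 36 should equal n(n+1)/2 = 36.)
Step 4: Test statistic W = min(W+, W-) = 13.5.
Step 5: Ties in |d|, so use the tie-corrected normal approximation.
        E[W] = n(n+1)/4 = 8*9/4 = 18.
        Tie groups: |d|=4 (t=3), |d|=8 (t=2); sum(t^3 - t) = 30.
        Var[W] = n(n+1)(2n+1)/24 - sum(t^3-t)/48 = 1224/24 - 30/48 = 50.375.
        z = (W - E[W]) / sqrt(Var[W]) = (13.5 - 18) / 7.0975 = -0.6340.
        Two-sided p = 2*Phi(z) = 0.526066.
Step 6: alpha = 0.05. fail to reject H0.

W+ = 13.5, W- = 22.5, W = min = 13.5, p = 0.526066, fail to reject H0.


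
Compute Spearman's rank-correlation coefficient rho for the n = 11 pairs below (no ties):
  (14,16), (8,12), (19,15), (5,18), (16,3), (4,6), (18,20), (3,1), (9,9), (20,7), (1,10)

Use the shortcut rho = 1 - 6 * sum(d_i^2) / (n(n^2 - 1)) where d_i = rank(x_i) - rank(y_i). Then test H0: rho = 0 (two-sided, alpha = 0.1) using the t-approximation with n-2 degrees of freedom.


Step 1: Rank x and y separately (midranks; no ties here).
rank(x): 14->7, 8->5, 19->10, 5->4, 16->8, 4->3, 18->9, 3->2, 9->6, 20->11, 1->1
rank(y): 16->9, 12->7, 15->8, 18->10, 3->2, 6->3, 20->11, 1->1, 9->5, 7->4, 10->6
Step 2: d_i = R_x(i) - R_y(i); compute d_i^2.
  (7-9)^2=4, (5-7)^2=4, (10-8)^2=4, (4-10)^2=36, (8-2)^2=36, (3-3)^2=0, (9-11)^2=4, (2-1)^2=1, (6-5)^2=1, (11-4)^2=49, (1-6)^2=25
sum(d^2) = 164.
Step 3: rho = 1 - 6*164 / (11*(11^2 - 1)) = 1 - 984/1320 = 0.254545.
Step 4: Under H0, t = rho * sqrt((n-2)/(1-rho^2)) = 0.7896 ~ t(9).
Step 5: Two-sided p-value from the t-distribution with 9 df = 0.450037.
Step 6: alpha = 0.1. fail to reject H0.

rho = 0.2545, p = 0.450037, fail to reject H0 at alpha = 0.1.


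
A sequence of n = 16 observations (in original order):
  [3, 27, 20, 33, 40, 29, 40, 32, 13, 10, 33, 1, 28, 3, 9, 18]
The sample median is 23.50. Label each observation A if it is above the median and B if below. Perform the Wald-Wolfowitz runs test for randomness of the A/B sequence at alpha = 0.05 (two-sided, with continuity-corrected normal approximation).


Step 1: Compute median = 23.50; label A = above, B = below.
Labels in order: BABAAAAABBABABBB  (n_A = 8, n_B = 8)
Step 2: Count runs R = 9.
Step 3: Under H0 (random ordering), E[R] = 2*n_A*n_B/(n_A+n_B) + 1 = 2*8*8/16 + 1 = 9.0000.
        Var[R] = 2*n_A*n_B*(2*n_A*n_B - n_A - n_B) / ((n_A+n_B)^2 * (n_A+n_B-1)) = 14336/3840 = 3.7333.
        SD[R] = 1.9322.
Step 4: R = E[R], so z = 0 with no continuity correction.
Step 5: Two-sided p-value via normal approximation = 2*(1 - Phi(|z|)) = 1.000000.
Step 6: alpha = 0.05. fail to reject H0.

R = 9, z = 0.0000, p = 1.000000, fail to reject H0.


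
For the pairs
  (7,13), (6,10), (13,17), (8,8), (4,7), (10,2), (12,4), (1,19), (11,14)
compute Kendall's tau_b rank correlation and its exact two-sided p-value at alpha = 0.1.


Step 1: Enumerate the 36 unordered pairs (i,j) with i<j and classify each by sign(x_j-x_i) * sign(y_j-y_i).
  (1,2):dx=-1,dy=-3->C; (1,3):dx=+6,dy=+4->C; (1,4):dx=+1,dy=-5->D; (1,5):dx=-3,dy=-6->C
  (1,6):dx=+3,dy=-11->D; (1,7):dx=+5,dy=-9->D; (1,8):dx=-6,dy=+6->D; (1,9):dx=+4,dy=+1->C
  (2,3):dx=+7,dy=+7->C; (2,4):dx=+2,dy=-2->D; (2,5):dx=-2,dy=-3->C; (2,6):dx=+4,dy=-8->D
  (2,7):dx=+6,dy=-6->D; (2,8):dx=-5,dy=+9->D; (2,9):dx=+5,dy=+4->C; (3,4):dx=-5,dy=-9->C
  (3,5):dx=-9,dy=-10->C; (3,6):dx=-3,dy=-15->C; (3,7):dx=-1,dy=-13->C; (3,8):dx=-12,dy=+2->D
  (3,9):dx=-2,dy=-3->C; (4,5):dx=-4,dy=-1->C; (4,6):dx=+2,dy=-6->D; (4,7):dx=+4,dy=-4->D
  (4,8):dx=-7,dy=+11->D; (4,9):dx=+3,dy=+6->C; (5,6):dx=+6,dy=-5->D; (5,7):dx=+8,dy=-3->D
  (5,8):dx=-3,dy=+12->D; (5,9):dx=+7,dy=+7->C; (6,7):dx=+2,dy=+2->C; (6,8):dx=-9,dy=+17->D
  (6,9):dx=+1,dy=+12->C; (7,8):dx=-11,dy=+15->D; (7,9):dx=-1,dy=+10->D; (8,9):dx=+10,dy=-5->D
Step 2: C = 17, D = 19, total pairs = 36.
Step 3: tau = (C - D)/(n(n-1)/2) = (17 - 19)/36 = -0.055556.
Step 4: Exact two-sided p-value (enumerate n! = 362880 permutations of y under H0): p = 0.919455.
Step 5: alpha = 0.1. fail to reject H0.

tau_b = -0.0556 (C=17, D=19), p = 0.919455, fail to reject H0.


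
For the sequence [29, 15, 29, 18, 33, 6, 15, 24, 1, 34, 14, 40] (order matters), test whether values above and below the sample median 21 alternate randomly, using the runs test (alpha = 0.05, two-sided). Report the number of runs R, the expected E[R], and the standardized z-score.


Step 1: Compute median = 21; label A = above, B = below.
Labels in order: ABABABBABABA  (n_A = 6, n_B = 6)
Step 2: Count runs R = 11.
Step 3: Under H0 (random ordering), E[R] = 2*n_A*n_B/(n_A+n_B) + 1 = 2*6*6/12 + 1 = 7.0000.
        Var[R] = 2*n_A*n_B*(2*n_A*n_B - n_A - n_B) / ((n_A+n_B)^2 * (n_A+n_B-1)) = 4320/1584 = 2.7273.
        SD[R] = 1.6514.
Step 4: Continuity-corrected z = (R - 0.5 - E[R]) / SD[R] = (11 - 0.5 - 7.0000) / 1.6514 = 2.1194.
Step 5: Two-sided p-value via normal approximation = 2*(1 - Phi(|z|)) = 0.034060.
Step 6: alpha = 0.05. reject H0.

R = 11, z = 2.1194, p = 0.034060, reject H0.


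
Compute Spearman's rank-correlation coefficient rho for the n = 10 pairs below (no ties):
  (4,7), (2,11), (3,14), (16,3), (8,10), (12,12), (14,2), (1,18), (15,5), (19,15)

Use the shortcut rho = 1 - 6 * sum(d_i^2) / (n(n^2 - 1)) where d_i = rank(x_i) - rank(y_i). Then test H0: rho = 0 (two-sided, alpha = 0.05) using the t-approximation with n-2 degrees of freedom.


Step 1: Rank x and y separately (midranks; no ties here).
rank(x): 4->4, 2->2, 3->3, 16->9, 8->5, 12->6, 14->7, 1->1, 15->8, 19->10
rank(y): 7->4, 11->6, 14->8, 3->2, 10->5, 12->7, 2->1, 18->10, 5->3, 15->9
Step 2: d_i = R_x(i) - R_y(i); compute d_i^2.
  (4-4)^2=0, (2-6)^2=16, (3-8)^2=25, (9-2)^2=49, (5-5)^2=0, (6-7)^2=1, (7-1)^2=36, (1-10)^2=81, (8-3)^2=25, (10-9)^2=1
sum(d^2) = 234.
Step 3: rho = 1 - 6*234 / (10*(10^2 - 1)) = 1 - 1404/990 = -0.418182.
Step 4: Under H0, t = rho * sqrt((n-2)/(1-rho^2)) = -1.3021 ~ t(8).
Step 5: Two-sided p-value from the t-distribution with 8 df = 0.229113.
Step 6: alpha = 0.05. fail to reject H0.

rho = -0.4182, p = 0.229113, fail to reject H0 at alpha = 0.05.


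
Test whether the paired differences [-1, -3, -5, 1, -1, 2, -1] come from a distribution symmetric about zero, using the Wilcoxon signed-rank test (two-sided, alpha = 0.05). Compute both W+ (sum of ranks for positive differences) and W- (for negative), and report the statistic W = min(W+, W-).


Step 1: Drop any zero differences (none here) and take |d_i|.
|d| = [1, 3, 5, 1, 1, 2, 1]
Step 2: Midrank |d_i| (ties get averaged ranks).
ranks: |1|->2.5, |3|->6, |5|->7, |1|->2.5, |1|->2.5, |2|->5, |1|->2.5
Step 3: Attach original signs; sum ranks with positive sign and with negative sign.
W+ = 2.5 + 5 = 7.5
W- = 2.5 + 6 + 7 + 2.5 + 2.5 = 20.5
(Check: W+ + W- = 28 should equal n(n+1)/2 = 28.)
Step 4: Test statistic W = min(W+, W-) = 7.5.
Step 5: Ties in |d|, so use the tie-corrected normal approximation.
        E[W] = n(n+1)/4 = 7*8/4 = 14.
        Tie groups: |d|=1 (t=4); sum(t^3 - t) = 60.
        Var[W] = n(n+1)(2n+1)/24 - sum(t^3-t)/48 = 840/24 - 60/48 = 33.75.
        z = (W - E[W]) / sqrt(Var[W]) = (7.5 - 14) / 5.8095 = -1.1189.
        Two-sided p = 2*Phi(z) = 0.263199.
Step 6: alpha = 0.05. fail to reject H0.

W+ = 7.5, W- = 20.5, W = min = 7.5, p = 0.263199, fail to reject H0.


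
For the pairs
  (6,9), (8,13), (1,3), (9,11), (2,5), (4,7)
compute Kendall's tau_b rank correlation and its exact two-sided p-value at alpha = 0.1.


Step 1: Enumerate the 15 unordered pairs (i,j) with i<j and classify each by sign(x_j-x_i) * sign(y_j-y_i).
  (1,2):dx=+2,dy=+4->C; (1,3):dx=-5,dy=-6->C; (1,4):dx=+3,dy=+2->C; (1,5):dx=-4,dy=-4->C
  (1,6):dx=-2,dy=-2->C; (2,3):dx=-7,dy=-10->C; (2,4):dx=+1,dy=-2->D; (2,5):dx=-6,dy=-8->C
  (2,6):dx=-4,dy=-6->C; (3,4):dx=+8,dy=+8->C; (3,5):dx=+1,dy=+2->C; (3,6):dx=+3,dy=+4->C
  (4,5):dx=-7,dy=-6->C; (4,6):dx=-5,dy=-4->C; (5,6):dx=+2,dy=+2->C
Step 2: C = 14, D = 1, total pairs = 15.
Step 3: tau = (C - D)/(n(n-1)/2) = (14 - 1)/15 = 0.866667.
Step 4: Exact two-sided p-value (enumerate n! = 720 permutations of y under H0): p = 0.016667.
Step 5: alpha = 0.1. reject H0.

tau_b = 0.8667 (C=14, D=1), p = 0.016667, reject H0.


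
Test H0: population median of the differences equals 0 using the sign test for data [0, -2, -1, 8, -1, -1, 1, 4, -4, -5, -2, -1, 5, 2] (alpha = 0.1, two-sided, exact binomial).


Step 1: Discard zero differences. Original n = 14; n_eff = number of nonzero differences = 13.
Nonzero differences (with sign): -2, -1, +8, -1, -1, +1, +4, -4, -5, -2, -1, +5, +2
Step 2: Count signs: positive = 5, negative = 8.
Step 3: Under H0: P(positive) = 0.5, so the number of positives S ~ Bin(13, 0.5).
Step 4: Two-sided exact p-value = sum of Bin(13,0.5) probabilities at or below the observed probability = 0.581055.
Step 5: alpha = 0.1. fail to reject H0.

n_eff = 13, pos = 5, neg = 8, p = 0.581055, fail to reject H0.


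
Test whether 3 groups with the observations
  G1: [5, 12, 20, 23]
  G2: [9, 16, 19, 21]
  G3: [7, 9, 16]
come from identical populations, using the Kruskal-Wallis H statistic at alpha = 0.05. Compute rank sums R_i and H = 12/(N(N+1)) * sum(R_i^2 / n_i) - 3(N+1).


Step 1: Combine all N = 11 observations and assign midranks.
sorted (value, group, rank): (5,G1,1), (7,G3,2), (9,G2,3.5), (9,G3,3.5), (12,G1,5), (16,G2,6.5), (16,G3,6.5), (19,G2,8), (20,G1,9), (21,G2,10), (23,G1,11)
Step 2: Sum ranks within each group.
R_1 = 26 (n_1 = 4)
R_2 = 28 (n_2 = 4)
R_3 = 12 (n_3 = 3)
Step 3: H = 12/(N(N+1)) * sum(R_i^2/n_i) - 3(N+1)
     = 12/(11*12) * (26^2/4 + 28^2/4 + 12^2/3) - 3*12
     = 0.090909 * 413 - 36
     = 1.545455.
Step 4: Ties present; correction factor C = 1 - 12/(11^3 - 11) = 0.990909. Corrected H = 1.545455 / 0.990909 = 1.559633.
Step 5: Under H0, H ~ chi^2(2); p-value = 0.458490.
Step 6: alpha = 0.05. fail to reject H0.

H = 1.5596, df = 2, p = 0.458490, fail to reject H0.


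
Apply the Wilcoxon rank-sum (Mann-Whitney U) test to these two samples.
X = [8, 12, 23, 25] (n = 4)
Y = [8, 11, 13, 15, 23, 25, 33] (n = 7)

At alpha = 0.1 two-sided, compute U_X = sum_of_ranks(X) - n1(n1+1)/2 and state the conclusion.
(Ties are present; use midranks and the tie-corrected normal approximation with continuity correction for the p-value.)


Step 1: Combine and sort all 11 observations; assign midranks.
sorted (value, group): (8,X), (8,Y), (11,Y), (12,X), (13,Y), (15,Y), (23,X), (23,Y), (25,X), (25,Y), (33,Y)
ranks: 8->1.5, 8->1.5, 11->3, 12->4, 13->5, 15->6, 23->7.5, 23->7.5, 25->9.5, 25->9.5, 33->11
Step 2: Rank sum for X: R1 = 1.5 + 4 + 7.5 + 9.5 = 22.5.
Step 3: U_X = R1 - n1(n1+1)/2 = 22.5 - 4*5/2 = 22.5 - 10 = 12.5.
       U_Y = n1*n2 - U_X = 28 - 12.5 = 15.5.
Step 4: Ties are present, so use the tie-corrected normal approximation (with continuity correction) for the p-value.
Step 5: p-value = 0.849087; compare to alpha = 0.1. fail to reject H0.

U_X = 12.5, p = 0.849087, fail to reject H0 at alpha = 0.1.


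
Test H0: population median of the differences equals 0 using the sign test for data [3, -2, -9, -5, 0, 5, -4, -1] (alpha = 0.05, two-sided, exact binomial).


Step 1: Discard zero differences. Original n = 8; n_eff = number of nonzero differences = 7.
Nonzero differences (with sign): +3, -2, -9, -5, +5, -4, -1
Step 2: Count signs: positive = 2, negative = 5.
Step 3: Under H0: P(positive) = 0.5, so the number of positives S ~ Bin(7, 0.5).
Step 4: Two-sided exact p-value = sum of Bin(7,0.5) probabilities at or below the observed probability = 0.453125.
Step 5: alpha = 0.05. fail to reject H0.

n_eff = 7, pos = 2, neg = 5, p = 0.453125, fail to reject H0.


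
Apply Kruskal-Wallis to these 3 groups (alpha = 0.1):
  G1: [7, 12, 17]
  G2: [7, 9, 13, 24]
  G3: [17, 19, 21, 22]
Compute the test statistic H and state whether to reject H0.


Step 1: Combine all N = 11 observations and assign midranks.
sorted (value, group, rank): (7,G1,1.5), (7,G2,1.5), (9,G2,3), (12,G1,4), (13,G2,5), (17,G1,6.5), (17,G3,6.5), (19,G3,8), (21,G3,9), (22,G3,10), (24,G2,11)
Step 2: Sum ranks within each group.
R_1 = 12 (n_1 = 3)
R_2 = 20.5 (n_2 = 4)
R_3 = 33.5 (n_3 = 4)
Step 3: H = 12/(N(N+1)) * sum(R_i^2/n_i) - 3(N+1)
     = 12/(11*12) * (12^2/3 + 20.5^2/4 + 33.5^2/4) - 3*12
     = 0.090909 * 433.625 - 36
     = 3.420455.
Step 4: Ties present; correction factor C = 1 - 12/(11^3 - 11) = 0.990909. Corrected H = 3.420455 / 0.990909 = 3.451835.
Step 5: Under H0, H ~ chi^2(2); p-value = 0.178010.
Step 6: alpha = 0.1. fail to reject H0.

H = 3.4518, df = 2, p = 0.178010, fail to reject H0.


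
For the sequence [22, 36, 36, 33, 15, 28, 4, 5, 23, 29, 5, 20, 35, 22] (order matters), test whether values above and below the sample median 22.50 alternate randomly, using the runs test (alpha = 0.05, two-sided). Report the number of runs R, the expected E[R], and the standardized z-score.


Step 1: Compute median = 22.50; label A = above, B = below.
Labels in order: BAAABABBAABBAB  (n_A = 7, n_B = 7)
Step 2: Count runs R = 9.
Step 3: Under H0 (random ordering), E[R] = 2*n_A*n_B/(n_A+n_B) + 1 = 2*7*7/14 + 1 = 8.0000.
        Var[R] = 2*n_A*n_B*(2*n_A*n_B - n_A - n_B) / ((n_A+n_B)^2 * (n_A+n_B-1)) = 8232/2548 = 3.2308.
        SD[R] = 1.7974.
Step 4: Continuity-corrected z = (R - 0.5 - E[R]) / SD[R] = (9 - 0.5 - 8.0000) / 1.7974 = 0.2782.
Step 5: Two-sided p-value via normal approximation = 2*(1 - Phi(|z|)) = 0.780879.
Step 6: alpha = 0.05. fail to reject H0.

R = 9, z = 0.2782, p = 0.780879, fail to reject H0.


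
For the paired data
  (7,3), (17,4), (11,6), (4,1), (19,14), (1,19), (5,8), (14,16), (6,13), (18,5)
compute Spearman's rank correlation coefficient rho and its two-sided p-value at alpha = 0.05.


Step 1: Rank x and y separately (midranks; no ties here).
rank(x): 7->5, 17->8, 11->6, 4->2, 19->10, 1->1, 5->3, 14->7, 6->4, 18->9
rank(y): 3->2, 4->3, 6->5, 1->1, 14->8, 19->10, 8->6, 16->9, 13->7, 5->4
Step 2: d_i = R_x(i) - R_y(i); compute d_i^2.
  (5-2)^2=9, (8-3)^2=25, (6-5)^2=1, (2-1)^2=1, (10-8)^2=4, (1-10)^2=81, (3-6)^2=9, (7-9)^2=4, (4-7)^2=9, (9-4)^2=25
sum(d^2) = 168.
Step 3: rho = 1 - 6*168 / (10*(10^2 - 1)) = 1 - 1008/990 = -0.018182.
Step 4: Under H0, t = rho * sqrt((n-2)/(1-rho^2)) = -0.0514 ~ t(8).
Step 5: Two-sided p-value from the t-distribution with 8 df = 0.960240.
Step 6: alpha = 0.05. fail to reject H0.

rho = -0.0182, p = 0.960240, fail to reject H0 at alpha = 0.05.


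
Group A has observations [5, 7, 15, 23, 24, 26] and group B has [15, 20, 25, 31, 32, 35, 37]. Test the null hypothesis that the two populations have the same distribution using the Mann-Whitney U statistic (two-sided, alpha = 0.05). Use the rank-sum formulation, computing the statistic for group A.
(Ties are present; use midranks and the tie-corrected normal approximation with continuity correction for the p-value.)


Step 1: Combine and sort all 13 observations; assign midranks.
sorted (value, group): (5,X), (7,X), (15,X), (15,Y), (20,Y), (23,X), (24,X), (25,Y), (26,X), (31,Y), (32,Y), (35,Y), (37,Y)
ranks: 5->1, 7->2, 15->3.5, 15->3.5, 20->5, 23->6, 24->7, 25->8, 26->9, 31->10, 32->11, 35->12, 37->13
Step 2: Rank sum for X: R1 = 1 + 2 + 3.5 + 6 + 7 + 9 = 28.5.
Step 3: U_X = R1 - n1(n1+1)/2 = 28.5 - 6*7/2 = 28.5 - 21 = 7.5.
       U_Y = n1*n2 - U_X = 42 - 7.5 = 34.5.
Step 4: Ties are present, so use the tie-corrected normal approximation (with continuity correction) for the p-value.
Step 5: p-value = 0.062928; compare to alpha = 0.05. fail to reject H0.

U_X = 7.5, p = 0.062928, fail to reject H0 at alpha = 0.05.


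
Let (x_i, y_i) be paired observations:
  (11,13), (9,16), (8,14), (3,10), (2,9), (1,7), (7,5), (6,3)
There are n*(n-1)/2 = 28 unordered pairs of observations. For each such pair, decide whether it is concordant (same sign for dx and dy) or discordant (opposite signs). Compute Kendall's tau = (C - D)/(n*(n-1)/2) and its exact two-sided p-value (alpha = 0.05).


Step 1: Enumerate the 28 unordered pairs (i,j) with i<j and classify each by sign(x_j-x_i) * sign(y_j-y_i).
  (1,2):dx=-2,dy=+3->D; (1,3):dx=-3,dy=+1->D; (1,4):dx=-8,dy=-3->C; (1,5):dx=-9,dy=-4->C
  (1,6):dx=-10,dy=-6->C; (1,7):dx=-4,dy=-8->C; (1,8):dx=-5,dy=-10->C; (2,3):dx=-1,dy=-2->C
  (2,4):dx=-6,dy=-6->C; (2,5):dx=-7,dy=-7->C; (2,6):dx=-8,dy=-9->C; (2,7):dx=-2,dy=-11->C
  (2,8):dx=-3,dy=-13->C; (3,4):dx=-5,dy=-4->C; (3,5):dx=-6,dy=-5->C; (3,6):dx=-7,dy=-7->C
  (3,7):dx=-1,dy=-9->C; (3,8):dx=-2,dy=-11->C; (4,5):dx=-1,dy=-1->C; (4,6):dx=-2,dy=-3->C
  (4,7):dx=+4,dy=-5->D; (4,8):dx=+3,dy=-7->D; (5,6):dx=-1,dy=-2->C; (5,7):dx=+5,dy=-4->D
  (5,8):dx=+4,dy=-6->D; (6,7):dx=+6,dy=-2->D; (6,8):dx=+5,dy=-4->D; (7,8):dx=-1,dy=-2->C
Step 2: C = 20, D = 8, total pairs = 28.
Step 3: tau = (C - D)/(n(n-1)/2) = (20 - 8)/28 = 0.428571.
Step 4: Exact two-sided p-value (enumerate n! = 40320 permutations of y under H0): p = 0.178869.
Step 5: alpha = 0.05. fail to reject H0.

tau_b = 0.4286 (C=20, D=8), p = 0.178869, fail to reject H0.
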